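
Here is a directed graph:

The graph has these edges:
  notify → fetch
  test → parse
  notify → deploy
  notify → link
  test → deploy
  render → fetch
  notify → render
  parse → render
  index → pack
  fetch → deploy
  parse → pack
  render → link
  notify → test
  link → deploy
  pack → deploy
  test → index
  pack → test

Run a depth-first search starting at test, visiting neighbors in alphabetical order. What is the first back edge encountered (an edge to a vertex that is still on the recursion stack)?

DFS from test (visiting neighbors in alphabetical order); mark gray on enter, black on exit:
test gray
  deploy gray
  deploy black
  index gray
    pack gray
      pack→deploy: deploy black — skip
      pack→test: test is gray → back edge
First back edge: pack → test.

pack->test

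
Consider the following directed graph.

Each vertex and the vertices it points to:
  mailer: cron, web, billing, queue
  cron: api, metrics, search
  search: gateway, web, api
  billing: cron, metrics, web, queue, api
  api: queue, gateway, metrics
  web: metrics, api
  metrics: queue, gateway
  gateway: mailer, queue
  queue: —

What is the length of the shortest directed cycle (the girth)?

For each vertex v, BFS finds the shortest path from v back to v.
The shortest such closed walk is mailer → cron → metrics → gateway → mailer, length 4.

4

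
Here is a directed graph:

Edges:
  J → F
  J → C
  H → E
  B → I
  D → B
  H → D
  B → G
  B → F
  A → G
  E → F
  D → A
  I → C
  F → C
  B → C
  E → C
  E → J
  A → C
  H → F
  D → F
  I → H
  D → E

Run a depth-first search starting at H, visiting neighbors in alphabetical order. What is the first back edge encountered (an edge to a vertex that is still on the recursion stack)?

I->H

DFS from H (visiting neighbors in alphabetical order); mark gray on enter, black on exit:
H gray
  D gray
    A gray
      C gray
      C black
      G gray
      G black
    A black
    B gray
      B→C: C black — skip
      F gray
        F→C: C black — skip
      F black
      B→G: G black — skip
      I gray
        I→C: C black — skip
        I→H: H is gray → back edge
First back edge: I → H.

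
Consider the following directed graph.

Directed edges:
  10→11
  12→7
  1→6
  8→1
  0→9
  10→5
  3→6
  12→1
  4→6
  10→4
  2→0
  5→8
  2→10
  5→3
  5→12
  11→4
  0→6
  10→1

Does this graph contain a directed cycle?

DFS with white/gray/black marking, starting from 4:
4 gray
  6 gray
  6 black
4 black
0 gray
  9 gray
  9 black
  0→6: 6 black — skip
0 black
1 gray
  1→6: 6 black — skip
1 black
2 gray
  2→0: 0 black — skip
  10 gray
    11 gray
      11→4: 4 black — skip
    11 black
    10→1: 1 black — skip
    10→4: 4 black — skip
    5 gray
      3 gray
        3→6: 6 black — skip
      3 black
      8 gray
        8→1: 1 black — skip
      8 black
      12 gray
        12→1: 1 black — skip
        7 gray
        7 black
      12 black
    5 black
  10 black
2 black
Every edge goes to a white or black vertex — no back edge, so the graph is acyclic.

No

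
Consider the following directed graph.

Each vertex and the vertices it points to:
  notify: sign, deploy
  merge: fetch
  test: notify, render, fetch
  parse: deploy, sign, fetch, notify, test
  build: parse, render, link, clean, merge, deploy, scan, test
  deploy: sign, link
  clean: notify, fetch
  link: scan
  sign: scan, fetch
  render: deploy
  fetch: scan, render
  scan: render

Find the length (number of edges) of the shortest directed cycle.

For each vertex v, BFS finds the shortest path from v back to v.
The shortest such closed walk is link → scan → render → deploy → link, length 4.

4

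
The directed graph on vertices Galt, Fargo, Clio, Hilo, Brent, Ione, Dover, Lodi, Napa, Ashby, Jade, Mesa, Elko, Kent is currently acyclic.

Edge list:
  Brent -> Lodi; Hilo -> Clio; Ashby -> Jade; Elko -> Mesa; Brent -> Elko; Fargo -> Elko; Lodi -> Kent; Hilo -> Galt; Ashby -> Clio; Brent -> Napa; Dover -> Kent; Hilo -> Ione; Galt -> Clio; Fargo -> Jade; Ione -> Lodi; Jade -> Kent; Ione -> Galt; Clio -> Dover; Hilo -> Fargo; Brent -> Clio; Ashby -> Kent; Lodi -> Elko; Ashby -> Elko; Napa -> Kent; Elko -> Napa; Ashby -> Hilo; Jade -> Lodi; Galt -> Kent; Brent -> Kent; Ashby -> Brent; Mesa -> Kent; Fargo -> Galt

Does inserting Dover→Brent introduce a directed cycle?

Yes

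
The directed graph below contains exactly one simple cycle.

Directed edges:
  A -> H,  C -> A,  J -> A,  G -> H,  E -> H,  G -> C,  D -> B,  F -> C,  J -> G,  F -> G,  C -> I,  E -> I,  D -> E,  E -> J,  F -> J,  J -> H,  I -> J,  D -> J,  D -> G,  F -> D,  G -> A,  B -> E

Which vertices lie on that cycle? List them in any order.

C, G, I, J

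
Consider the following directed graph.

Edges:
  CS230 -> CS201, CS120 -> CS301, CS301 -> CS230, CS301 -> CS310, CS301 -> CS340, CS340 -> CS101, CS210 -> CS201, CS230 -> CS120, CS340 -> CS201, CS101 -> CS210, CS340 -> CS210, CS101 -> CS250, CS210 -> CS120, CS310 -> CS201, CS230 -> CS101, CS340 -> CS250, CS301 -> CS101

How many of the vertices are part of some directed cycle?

6

A vertex is on a directed cycle iff it belongs to a strongly connected component of size ≥ 2 (or has a self-loop).
The vertices on cycles are {CS101, CS120, CS210, CS230, CS301, CS340} — 6 in total.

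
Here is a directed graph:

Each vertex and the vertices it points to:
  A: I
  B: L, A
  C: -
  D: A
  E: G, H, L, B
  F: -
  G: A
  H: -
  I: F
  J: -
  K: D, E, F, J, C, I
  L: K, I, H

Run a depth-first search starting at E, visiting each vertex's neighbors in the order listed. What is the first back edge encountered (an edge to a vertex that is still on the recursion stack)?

K->E

DFS from E (visiting each vertex's neighbors in the order listed); mark gray on enter, black on exit:
E gray
  G gray
    A gray
      I gray
        F gray
        F black
      I black
    A black
  G black
  H gray
  H black
  L gray
    K gray
      D gray
        D→A: A black — skip
      D black
      K→E: E is gray → back edge
First back edge: K → E.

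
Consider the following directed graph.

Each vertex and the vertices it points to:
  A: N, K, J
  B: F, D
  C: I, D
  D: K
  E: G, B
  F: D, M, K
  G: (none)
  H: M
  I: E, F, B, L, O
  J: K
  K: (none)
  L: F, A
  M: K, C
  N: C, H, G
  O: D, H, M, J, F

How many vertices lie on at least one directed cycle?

A vertex is on a directed cycle iff it belongs to a strongly connected component of size ≥ 2 (or has a self-loop).
The vertices on cycles are {A, B, C, E, F, H, I, L, M, N, O} — 11 in total.

11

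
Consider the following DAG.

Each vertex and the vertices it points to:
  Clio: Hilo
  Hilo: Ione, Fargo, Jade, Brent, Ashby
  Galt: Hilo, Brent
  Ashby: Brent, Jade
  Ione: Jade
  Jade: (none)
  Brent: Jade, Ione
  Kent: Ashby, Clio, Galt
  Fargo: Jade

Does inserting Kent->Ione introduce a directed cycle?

Adding Kent→Ione creates a cycle iff Ione can already reach Kent.
Explore from Ione: no path reaches Kent. The graph stays acyclic.

No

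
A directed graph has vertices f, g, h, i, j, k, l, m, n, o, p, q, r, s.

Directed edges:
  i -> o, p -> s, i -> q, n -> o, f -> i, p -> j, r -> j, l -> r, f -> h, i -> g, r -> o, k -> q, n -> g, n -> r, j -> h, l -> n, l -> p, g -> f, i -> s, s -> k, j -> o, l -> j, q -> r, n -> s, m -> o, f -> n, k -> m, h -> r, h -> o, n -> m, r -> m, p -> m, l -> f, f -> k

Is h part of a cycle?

h is on a cycle iff h can reach itself via ≥1 edge.
h → r → j → h — yes.

Yes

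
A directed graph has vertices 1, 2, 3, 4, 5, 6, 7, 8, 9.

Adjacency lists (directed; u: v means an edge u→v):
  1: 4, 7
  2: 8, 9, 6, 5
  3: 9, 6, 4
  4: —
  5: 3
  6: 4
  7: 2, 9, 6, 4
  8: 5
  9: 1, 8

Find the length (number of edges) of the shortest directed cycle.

3

For each vertex v, BFS finds the shortest path from v back to v.
The shortest such closed walk is 7 → 9 → 1 → 7, length 3.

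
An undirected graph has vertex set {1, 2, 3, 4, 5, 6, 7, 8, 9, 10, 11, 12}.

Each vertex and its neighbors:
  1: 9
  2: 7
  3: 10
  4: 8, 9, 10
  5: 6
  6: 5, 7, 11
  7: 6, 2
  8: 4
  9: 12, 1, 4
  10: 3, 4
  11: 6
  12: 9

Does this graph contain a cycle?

No

DFS, tracking each vertex's parent; an edge to a visited non-parent vertex closes a cycle.
Start from 5:
visit 5 (parent –)
  visit 6 (parent 5)
    6–5: parent, skip
    visit 7 (parent 6)
      7–6: parent, skip
      visit 2 (parent 7)
        2–7: parent, skip
    visit 11 (parent 6)
      11–6: parent, skip
visit 1 (parent –)
  visit 9 (parent 1)
    visit 12 (parent 9)
      12–9: parent, skip
    9–1: parent, skip
    visit 4 (parent 9)
      visit 8 (parent 4)
        8–4: parent, skip
      4–9: parent, skip
      visit 10 (parent 4)
        visit 3 (parent 10)
          3–10: parent, skip
        10–4: parent, skip
No non-parent visited neighbor found — the graph is a forest.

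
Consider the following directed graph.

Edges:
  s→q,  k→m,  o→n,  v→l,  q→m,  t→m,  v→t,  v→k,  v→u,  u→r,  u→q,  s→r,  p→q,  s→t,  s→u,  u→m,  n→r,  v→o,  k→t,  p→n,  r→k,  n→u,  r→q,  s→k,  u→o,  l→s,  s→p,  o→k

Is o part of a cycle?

Yes

o is on a cycle iff o can reach itself via ≥1 edge.
o → n → u → o — yes.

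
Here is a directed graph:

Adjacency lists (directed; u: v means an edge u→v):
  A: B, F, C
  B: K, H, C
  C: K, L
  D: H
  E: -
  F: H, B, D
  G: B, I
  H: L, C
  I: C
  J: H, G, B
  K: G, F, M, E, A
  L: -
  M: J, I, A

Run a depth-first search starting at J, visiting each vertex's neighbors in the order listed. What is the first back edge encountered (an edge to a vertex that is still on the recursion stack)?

DFS from J (visiting each vertex's neighbors in the order listed); mark gray on enter, black on exit:
J gray
  H gray
    L gray
    L black
    C gray
      K gray
        G gray
          B gray
            B→K: K is gray → back edge
First back edge: B → K.

B->K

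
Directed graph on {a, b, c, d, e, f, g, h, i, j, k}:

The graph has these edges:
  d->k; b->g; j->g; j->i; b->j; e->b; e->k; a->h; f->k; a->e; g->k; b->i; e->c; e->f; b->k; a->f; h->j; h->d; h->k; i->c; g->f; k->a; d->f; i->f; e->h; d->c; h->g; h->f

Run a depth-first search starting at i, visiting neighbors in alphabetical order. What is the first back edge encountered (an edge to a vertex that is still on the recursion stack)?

g→f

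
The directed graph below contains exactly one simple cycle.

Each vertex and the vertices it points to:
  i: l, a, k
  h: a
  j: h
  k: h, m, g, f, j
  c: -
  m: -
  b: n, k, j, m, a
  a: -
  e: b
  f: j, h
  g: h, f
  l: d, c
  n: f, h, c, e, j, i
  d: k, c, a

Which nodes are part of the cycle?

DFS with gray/black marking from n:
n gray
  f gray
    j gray
      h gray
        a gray
        a black
      h black
    j black
    f→h: h black — skip
  f black
  n→h: h black — skip
  c gray
  c black
  e gray
    b gray
      b→n: n is gray → back edge
Back edge closes the cycle n → e → b → n; its vertices are {b, e, n}.

b, e, n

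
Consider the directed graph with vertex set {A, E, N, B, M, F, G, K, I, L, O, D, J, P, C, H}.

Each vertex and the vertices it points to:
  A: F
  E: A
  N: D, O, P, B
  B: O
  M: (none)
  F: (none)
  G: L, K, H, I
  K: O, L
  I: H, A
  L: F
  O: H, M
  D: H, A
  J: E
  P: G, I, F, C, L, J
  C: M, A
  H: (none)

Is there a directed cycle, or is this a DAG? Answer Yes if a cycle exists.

DFS with white/gray/black marking, starting from E:
E gray
  A gray
    F gray
    F black
  A black
E black
N gray
  D gray
    H gray
    H black
    D→A: A black — skip
  D black
  O gray
    O→H: H black — skip
    M gray
    M black
  O black
  P gray
    G gray
      L gray
        L→F: F black — skip
      L black
      K gray
        K→O: O black — skip
        K→L: L black — skip
      K black
      G→H: H black — skip
      I gray
        I→H: H black — skip
        I→A: A black — skip
      I black
    G black
    P→I: I black — skip
    P→F: F black — skip
    C gray
      C→M: M black — skip
      C→A: A black — skip
    C black
    P→L: L black — skip
    J gray
      J→E: E black — skip
    J black
  P black
  B gray
    B→O: O black — skip
  B black
N black
Every edge goes to a white or black vertex — no back edge, so the graph is acyclic.

No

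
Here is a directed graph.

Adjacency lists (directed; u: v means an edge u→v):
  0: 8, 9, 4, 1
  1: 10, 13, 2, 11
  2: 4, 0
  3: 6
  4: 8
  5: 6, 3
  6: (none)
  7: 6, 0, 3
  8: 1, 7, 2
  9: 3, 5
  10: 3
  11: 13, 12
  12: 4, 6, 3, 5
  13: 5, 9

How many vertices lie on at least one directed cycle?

A vertex is on a directed cycle iff it belongs to a strongly connected component of size ≥ 2 (or has a self-loop).
The vertices on cycles are {0, 1, 2, 4, 7, 8, 11, 12} — 8 in total.

8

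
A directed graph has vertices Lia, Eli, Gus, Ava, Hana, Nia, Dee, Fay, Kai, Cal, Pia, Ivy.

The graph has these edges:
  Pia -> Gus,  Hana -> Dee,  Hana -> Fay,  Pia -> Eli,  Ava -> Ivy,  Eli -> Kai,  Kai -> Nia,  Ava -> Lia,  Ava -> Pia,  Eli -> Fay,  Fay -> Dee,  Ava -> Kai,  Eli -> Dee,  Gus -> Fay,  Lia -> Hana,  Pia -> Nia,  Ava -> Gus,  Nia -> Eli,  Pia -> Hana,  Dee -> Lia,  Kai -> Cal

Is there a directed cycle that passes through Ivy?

No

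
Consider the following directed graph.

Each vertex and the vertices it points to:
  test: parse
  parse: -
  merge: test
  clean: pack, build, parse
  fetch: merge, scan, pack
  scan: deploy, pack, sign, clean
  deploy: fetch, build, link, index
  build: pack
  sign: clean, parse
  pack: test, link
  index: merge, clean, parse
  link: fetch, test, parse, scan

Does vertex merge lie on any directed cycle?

No

merge lies on a cycle iff there is a path from merge back to itself.
Exploring from merge, it never reaches itself; equivalently, its strongly connected component is a singleton.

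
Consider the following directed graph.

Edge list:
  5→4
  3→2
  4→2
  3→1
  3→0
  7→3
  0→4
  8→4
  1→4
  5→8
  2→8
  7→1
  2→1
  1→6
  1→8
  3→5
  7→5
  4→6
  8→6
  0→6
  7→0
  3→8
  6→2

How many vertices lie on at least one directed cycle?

5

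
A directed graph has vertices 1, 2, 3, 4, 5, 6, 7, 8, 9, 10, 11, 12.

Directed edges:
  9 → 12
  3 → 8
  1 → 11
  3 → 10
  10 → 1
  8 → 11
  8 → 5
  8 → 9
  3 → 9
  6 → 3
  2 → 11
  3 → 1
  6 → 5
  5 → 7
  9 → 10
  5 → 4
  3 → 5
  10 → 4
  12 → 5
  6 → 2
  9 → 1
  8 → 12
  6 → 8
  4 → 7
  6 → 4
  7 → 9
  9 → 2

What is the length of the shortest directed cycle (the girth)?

For each vertex v, BFS finds the shortest path from v back to v.
The shortest such closed walk is 9 → 12 → 5 → 7 → 9, length 4.

4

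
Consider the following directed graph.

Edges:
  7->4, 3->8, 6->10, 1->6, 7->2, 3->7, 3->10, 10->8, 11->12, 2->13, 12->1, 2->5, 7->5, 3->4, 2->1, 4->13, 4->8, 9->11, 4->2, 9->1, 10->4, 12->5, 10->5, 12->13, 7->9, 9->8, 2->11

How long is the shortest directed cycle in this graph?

For each vertex v, BFS finds the shortest path from v back to v.
The shortest such closed walk is 10 → 4 → 2 → 1 → 6 → 10, length 5.

5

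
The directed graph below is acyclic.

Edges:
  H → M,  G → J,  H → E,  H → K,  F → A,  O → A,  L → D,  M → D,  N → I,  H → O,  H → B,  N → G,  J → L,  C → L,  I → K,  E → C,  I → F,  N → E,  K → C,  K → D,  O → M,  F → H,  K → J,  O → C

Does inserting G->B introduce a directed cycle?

Adding G→B creates a cycle iff B can already reach G.
Explore from B: no path reaches G. The graph stays acyclic.

No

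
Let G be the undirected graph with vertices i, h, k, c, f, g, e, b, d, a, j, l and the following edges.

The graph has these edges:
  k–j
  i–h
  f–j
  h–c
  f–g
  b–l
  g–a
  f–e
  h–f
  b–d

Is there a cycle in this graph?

No

DFS, tracking each vertex's parent; an edge to a visited non-parent vertex closes a cycle.
Start from g:
visit g (parent –)
  visit a (parent g)
    a–g: parent, skip
  visit f (parent g)
    visit j (parent f)
      visit k (parent j)
        k–j: parent, skip
      j–f: parent, skip
    f–g: parent, skip
    visit e (parent f)
      e–f: parent, skip
    visit h (parent f)
      h–f: parent, skip
      visit c (parent h)
        c–h: parent, skip
      visit i (parent h)
        i–h: parent, skip
visit b (parent –)
  visit d (parent b)
    d–b: parent, skip
  visit l (parent b)
    l–b: parent, skip
No non-parent visited neighbor found — the graph is a forest.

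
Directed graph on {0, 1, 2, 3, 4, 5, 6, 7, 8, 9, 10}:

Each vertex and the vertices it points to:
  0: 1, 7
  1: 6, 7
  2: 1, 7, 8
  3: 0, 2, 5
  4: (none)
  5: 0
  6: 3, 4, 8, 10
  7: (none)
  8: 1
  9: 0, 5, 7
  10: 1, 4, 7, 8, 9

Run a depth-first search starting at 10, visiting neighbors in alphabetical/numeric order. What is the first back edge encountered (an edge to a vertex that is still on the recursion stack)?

0→1

DFS from 10 (visiting neighbors in alphabetical/numeric order); mark gray on enter, black on exit:
10 gray
  1 gray
    6 gray
      3 gray
        0 gray
          0→1: 1 is gray → back edge
First back edge: 0 → 1.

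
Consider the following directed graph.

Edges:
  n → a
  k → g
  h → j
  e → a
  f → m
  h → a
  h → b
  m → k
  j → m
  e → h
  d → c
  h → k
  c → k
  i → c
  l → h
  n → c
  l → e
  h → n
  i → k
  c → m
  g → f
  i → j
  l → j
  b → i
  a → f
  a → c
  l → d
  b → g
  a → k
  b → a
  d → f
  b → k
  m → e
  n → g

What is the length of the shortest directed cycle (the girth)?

4

For each vertex v, BFS finds the shortest path from v back to v.
The shortest such closed walk is e → h → j → m → e, length 4.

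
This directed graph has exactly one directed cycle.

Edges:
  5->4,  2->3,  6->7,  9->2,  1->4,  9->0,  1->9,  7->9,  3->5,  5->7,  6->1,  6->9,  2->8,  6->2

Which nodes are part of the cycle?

DFS with gray/black marking from 2:
2 gray
  3 gray
    5 gray
      4 gray
      4 black
      7 gray
        9 gray
          0 gray
          0 black
          9→2: 2 is gray → back edge
Back edge closes the cycle 2 → 3 → 5 → 7 → 9 → 2; its vertices are {2, 3, 5, 7, 9}.

2, 3, 5, 7, 9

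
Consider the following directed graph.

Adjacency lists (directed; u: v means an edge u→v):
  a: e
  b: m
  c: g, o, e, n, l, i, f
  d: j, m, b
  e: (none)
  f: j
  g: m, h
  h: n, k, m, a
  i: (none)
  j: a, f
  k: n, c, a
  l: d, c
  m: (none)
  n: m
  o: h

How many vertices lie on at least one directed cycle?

8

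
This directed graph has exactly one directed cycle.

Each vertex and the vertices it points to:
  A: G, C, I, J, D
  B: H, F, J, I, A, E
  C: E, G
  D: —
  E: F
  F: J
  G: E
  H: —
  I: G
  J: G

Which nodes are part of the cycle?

DFS with gray/black marking from F:
F gray
  J gray
    G gray
      E gray
        E→F: F is gray → back edge
Back edge closes the cycle F → J → G → E → F; its vertices are {E, F, G, J}.

E, F, G, J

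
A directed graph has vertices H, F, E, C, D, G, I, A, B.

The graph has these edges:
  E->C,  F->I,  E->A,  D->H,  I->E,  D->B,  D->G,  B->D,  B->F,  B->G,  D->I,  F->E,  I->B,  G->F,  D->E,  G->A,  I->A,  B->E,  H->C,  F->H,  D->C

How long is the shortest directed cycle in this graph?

For each vertex v, BFS finds the shortest path from v back to v.
The shortest such closed walk is B → D → B, length 2.

2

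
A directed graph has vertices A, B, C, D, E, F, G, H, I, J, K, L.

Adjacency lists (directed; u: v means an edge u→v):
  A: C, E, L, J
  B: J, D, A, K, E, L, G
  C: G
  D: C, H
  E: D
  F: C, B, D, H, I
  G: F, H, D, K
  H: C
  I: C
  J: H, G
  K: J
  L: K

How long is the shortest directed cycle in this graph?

3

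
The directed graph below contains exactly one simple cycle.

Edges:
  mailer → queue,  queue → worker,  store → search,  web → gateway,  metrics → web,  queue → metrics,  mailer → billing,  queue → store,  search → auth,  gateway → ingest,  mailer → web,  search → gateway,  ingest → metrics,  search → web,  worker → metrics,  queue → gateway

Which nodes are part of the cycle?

web, ingest, gateway, metrics

DFS with gray/black marking from gateway:
gateway gray
  ingest gray
    metrics gray
      web gray
        web→gateway: gateway is gray → back edge
Back edge closes the cycle gateway → ingest → metrics → web → gateway; its vertices are {web, ingest, gateway, metrics}.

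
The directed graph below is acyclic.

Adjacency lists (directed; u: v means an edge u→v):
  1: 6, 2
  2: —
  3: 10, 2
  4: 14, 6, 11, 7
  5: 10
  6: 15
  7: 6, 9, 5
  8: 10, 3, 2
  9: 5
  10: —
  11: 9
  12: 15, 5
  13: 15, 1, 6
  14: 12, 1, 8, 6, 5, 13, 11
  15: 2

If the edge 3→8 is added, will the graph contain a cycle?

Yes

Adding 3→8 creates a cycle iff 8 can already reach 3.
Path from 8: 8 → 3.
So 8 → … → 3 → 8 is a cycle.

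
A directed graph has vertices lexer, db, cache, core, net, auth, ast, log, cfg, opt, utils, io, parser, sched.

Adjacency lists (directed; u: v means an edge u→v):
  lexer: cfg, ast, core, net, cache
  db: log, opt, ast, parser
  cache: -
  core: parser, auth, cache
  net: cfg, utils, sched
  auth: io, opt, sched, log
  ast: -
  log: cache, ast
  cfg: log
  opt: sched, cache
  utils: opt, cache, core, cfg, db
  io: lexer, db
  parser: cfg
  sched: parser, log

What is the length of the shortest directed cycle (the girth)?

For each vertex v, BFS finds the shortest path from v back to v.
The shortest such closed walk is core → auth → io → lexer → core, length 4.

4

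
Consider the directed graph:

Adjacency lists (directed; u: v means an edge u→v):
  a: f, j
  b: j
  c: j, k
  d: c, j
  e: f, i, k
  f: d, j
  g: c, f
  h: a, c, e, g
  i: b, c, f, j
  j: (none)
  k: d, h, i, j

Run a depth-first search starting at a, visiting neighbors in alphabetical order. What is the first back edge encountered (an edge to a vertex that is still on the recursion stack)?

k→d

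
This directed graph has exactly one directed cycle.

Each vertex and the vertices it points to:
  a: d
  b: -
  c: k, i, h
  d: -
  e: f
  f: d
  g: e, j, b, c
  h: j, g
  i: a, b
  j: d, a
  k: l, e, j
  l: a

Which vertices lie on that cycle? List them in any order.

DFS with gray/black marking from g:
g gray
  e gray
    f gray
      d gray
      d black
    f black
  e black
  j gray
    j→d: d black — skip
    a gray
      a→d: d black — skip
    a black
  j black
  b gray
  b black
  c gray
    k gray
      l gray
        l→a: a black — skip
      l black
      k→e: e black — skip
      k→j: j black — skip
    k black
    i gray
      i→a: a black — skip
      i→b: b black — skip
    i black
    h gray
      h→j: j black — skip
      h→g: g is gray → back edge
Back edge closes the cycle g → c → h → g; its vertices are {c, g, h}.

c, g, h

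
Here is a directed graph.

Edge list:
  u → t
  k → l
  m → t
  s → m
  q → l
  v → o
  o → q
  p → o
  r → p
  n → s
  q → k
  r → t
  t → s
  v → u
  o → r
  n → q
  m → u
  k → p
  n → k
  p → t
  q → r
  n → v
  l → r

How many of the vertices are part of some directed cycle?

A vertex is on a directed cycle iff it belongs to a strongly connected component of size ≥ 2 (or has a self-loop).
The vertices on cycles are {k, l, m, o, p, q, r, s, t, u} — 10 in total.

10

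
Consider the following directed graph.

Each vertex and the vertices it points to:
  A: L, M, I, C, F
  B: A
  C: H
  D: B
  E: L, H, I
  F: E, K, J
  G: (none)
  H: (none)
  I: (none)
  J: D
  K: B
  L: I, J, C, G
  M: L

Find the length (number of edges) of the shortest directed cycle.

4

For each vertex v, BFS finds the shortest path from v back to v.
The shortest such closed walk is A → F → K → B → A, length 4.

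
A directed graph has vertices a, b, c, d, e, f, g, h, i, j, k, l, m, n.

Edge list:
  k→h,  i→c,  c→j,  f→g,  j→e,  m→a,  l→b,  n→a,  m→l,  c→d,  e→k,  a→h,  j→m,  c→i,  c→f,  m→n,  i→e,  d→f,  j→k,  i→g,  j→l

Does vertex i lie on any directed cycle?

Yes

i is on a cycle iff i can reach itself via ≥1 edge.
i → c → i — yes.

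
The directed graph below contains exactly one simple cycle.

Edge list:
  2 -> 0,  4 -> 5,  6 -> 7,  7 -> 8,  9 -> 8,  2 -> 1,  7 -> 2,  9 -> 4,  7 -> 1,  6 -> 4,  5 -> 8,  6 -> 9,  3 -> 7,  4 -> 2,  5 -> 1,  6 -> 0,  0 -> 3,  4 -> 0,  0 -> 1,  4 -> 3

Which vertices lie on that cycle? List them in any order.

DFS with gray/black marking from 7:
7 gray
  2 gray
    1 gray
    1 black
    0 gray
      3 gray
        3→7: 7 is gray → back edge
Back edge closes the cycle 7 → 2 → 0 → 3 → 7; its vertices are {0, 2, 3, 7}.

0, 2, 3, 7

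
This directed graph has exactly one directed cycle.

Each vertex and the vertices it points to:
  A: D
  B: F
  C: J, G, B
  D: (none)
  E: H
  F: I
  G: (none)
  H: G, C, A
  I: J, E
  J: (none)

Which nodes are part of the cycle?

DFS with gray/black marking from E:
E gray
  H gray
    G gray
    G black
    C gray
      J gray
      J black
      C→G: G black — skip
      B gray
        F gray
          I gray
            I→J: J black — skip
            I→E: E is gray → back edge
Back edge closes the cycle E → H → C → B → F → I → E; its vertices are {B, C, E, F, H, I}.

B, C, E, F, H, I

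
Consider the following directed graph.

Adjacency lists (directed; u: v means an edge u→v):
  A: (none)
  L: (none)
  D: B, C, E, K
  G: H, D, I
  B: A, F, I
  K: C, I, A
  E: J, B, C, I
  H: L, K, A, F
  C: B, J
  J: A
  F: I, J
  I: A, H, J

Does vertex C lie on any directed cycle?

C is on a cycle iff C can reach itself via ≥1 edge.
C → B → I → H → K → C — yes.

Yes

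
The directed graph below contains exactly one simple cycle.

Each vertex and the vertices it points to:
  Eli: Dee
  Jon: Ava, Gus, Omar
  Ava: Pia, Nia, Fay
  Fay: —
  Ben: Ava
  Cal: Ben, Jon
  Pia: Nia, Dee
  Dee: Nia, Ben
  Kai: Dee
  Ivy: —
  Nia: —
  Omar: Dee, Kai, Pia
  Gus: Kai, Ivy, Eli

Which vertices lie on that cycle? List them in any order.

DFS with gray/black marking from Ben:
Ben gray
  Ava gray
    Pia gray
      Nia gray
      Nia black
      Dee gray
        Dee→Nia: Nia black — skip
        Dee→Ben: Ben is gray → back edge
Back edge closes the cycle Ben → Ava → Pia → Dee → Ben; its vertices are {Ava, Ben, Dee, Pia}.

Ava, Ben, Dee, Pia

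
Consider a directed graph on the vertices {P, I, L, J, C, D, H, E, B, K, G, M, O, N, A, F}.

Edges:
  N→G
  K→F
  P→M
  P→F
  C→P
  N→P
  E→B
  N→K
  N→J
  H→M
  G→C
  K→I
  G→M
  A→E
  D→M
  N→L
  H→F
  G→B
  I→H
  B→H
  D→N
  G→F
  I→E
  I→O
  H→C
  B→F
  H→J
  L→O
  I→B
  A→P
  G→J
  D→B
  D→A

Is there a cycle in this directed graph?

No

DFS with white/gray/black marking, starting from E:
E gray
  B gray
    F gray
    F black
    H gray
      C gray
        P gray
          P→F: F black — skip
          M gray
          M black
        P black
      C black
      H→F: F black — skip
      H→M: M black — skip
      J gray
      J black
    H black
  B black
E black
I gray
  I→E: E black — skip
  O gray
  O black
  I→H: H black — skip
  I→B: B black — skip
I black
L gray
  L→O: O black — skip
L black
D gray
  D→B: B black — skip
  N gray
    N→J: J black — skip
    K gray
      K→F: F black — skip
      K→I: I black — skip
    K black
    G gray
      G→J: J black — skip
      G→C: C black — skip
      G→B: B black — skip
      G→F: F black — skip
      G→M: M black — skip
    G black
    N→L: L black — skip
    N→P: P black — skip
  N black
  A gray
    A→E: E black — skip
    A→P: P black — skip
  A black
  D→M: M black — skip
D black
Every edge goes to a white or black vertex — no back edge, so the graph is acyclic.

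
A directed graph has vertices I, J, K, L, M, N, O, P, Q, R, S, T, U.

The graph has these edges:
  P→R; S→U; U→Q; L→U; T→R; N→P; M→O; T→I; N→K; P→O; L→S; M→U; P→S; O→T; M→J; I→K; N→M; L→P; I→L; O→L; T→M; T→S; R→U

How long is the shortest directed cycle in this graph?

3

For each vertex v, BFS finds the shortest path from v back to v.
The shortest such closed walk is M → O → T → M, length 3.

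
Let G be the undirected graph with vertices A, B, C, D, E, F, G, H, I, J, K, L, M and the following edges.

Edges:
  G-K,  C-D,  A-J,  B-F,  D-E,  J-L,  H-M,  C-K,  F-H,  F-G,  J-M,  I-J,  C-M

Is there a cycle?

Yes

DFS, tracking each vertex's parent; an edge to a visited non-parent vertex closes a cycle.
Start from M:
visit M (parent –)
  visit H (parent M)
    H–M: parent, skip
    visit F (parent H)
      visit B (parent F)
        B–F: parent, skip
      F–H: parent, skip
      visit G (parent F)
        G–F: parent, skip
        visit K (parent G)
          K–G: parent, skip
          visit C (parent K)
            C–K: parent, skip
            visit D (parent C)
              D–C: parent, skip
              visit E (parent D)
                E–D: parent, skip
            C–M: M visited and ≠ parent → cycle
Cycle: M – H – F – G – K – C – M.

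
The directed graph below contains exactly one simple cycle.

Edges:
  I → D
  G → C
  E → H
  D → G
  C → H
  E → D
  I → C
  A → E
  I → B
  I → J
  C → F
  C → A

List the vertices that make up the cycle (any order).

DFS with gray/black marking from D:
D gray
  G gray
    C gray
      A gray
        E gray
          H gray
          H black
          E→D: D is gray → back edge
Back edge closes the cycle D → G → C → A → E → D; its vertices are {A, C, D, E, G}.

A, C, D, E, G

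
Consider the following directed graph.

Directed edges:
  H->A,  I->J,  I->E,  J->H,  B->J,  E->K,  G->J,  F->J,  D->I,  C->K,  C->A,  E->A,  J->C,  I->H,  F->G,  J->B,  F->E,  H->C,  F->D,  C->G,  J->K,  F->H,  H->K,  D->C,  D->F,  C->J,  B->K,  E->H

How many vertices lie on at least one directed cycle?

7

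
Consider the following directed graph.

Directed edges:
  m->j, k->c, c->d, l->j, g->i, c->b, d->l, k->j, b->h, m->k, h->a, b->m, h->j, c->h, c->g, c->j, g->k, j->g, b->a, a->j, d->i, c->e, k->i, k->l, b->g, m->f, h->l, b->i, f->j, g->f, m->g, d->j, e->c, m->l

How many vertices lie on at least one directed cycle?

A vertex is on a directed cycle iff it belongs to a strongly connected component of size ≥ 2 (or has a self-loop).
The vertices on cycles are {a, b, c, d, e, f, g, h, j, k, l, m} — 12 in total.

12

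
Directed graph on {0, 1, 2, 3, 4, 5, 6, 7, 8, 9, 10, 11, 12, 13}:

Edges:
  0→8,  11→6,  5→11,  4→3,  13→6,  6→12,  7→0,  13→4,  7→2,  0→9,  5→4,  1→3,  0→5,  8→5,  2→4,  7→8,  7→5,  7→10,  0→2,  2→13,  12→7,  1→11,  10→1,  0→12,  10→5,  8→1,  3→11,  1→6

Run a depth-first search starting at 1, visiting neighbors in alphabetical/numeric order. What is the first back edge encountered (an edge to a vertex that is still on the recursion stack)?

DFS from 1 (visiting neighbors in alphabetical/numeric order); mark gray on enter, black on exit:
1 gray
  3 gray
    11 gray
      6 gray
        12 gray
          7 gray
            0 gray
              2 gray
                4 gray
                  4→3: 3 is gray → back edge
First back edge: 4 → 3.

4->3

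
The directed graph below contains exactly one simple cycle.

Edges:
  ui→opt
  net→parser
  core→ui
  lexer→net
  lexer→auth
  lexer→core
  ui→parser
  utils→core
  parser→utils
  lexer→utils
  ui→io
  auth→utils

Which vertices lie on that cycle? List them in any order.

ui, core, utils, parser

DFS with gray/black marking from core:
core gray
  ui gray
    opt gray
    opt black
    parser gray
      utils gray
        utils→core: core is gray → back edge
Back edge closes the cycle core → ui → parser → utils → core; its vertices are {ui, core, utils, parser}.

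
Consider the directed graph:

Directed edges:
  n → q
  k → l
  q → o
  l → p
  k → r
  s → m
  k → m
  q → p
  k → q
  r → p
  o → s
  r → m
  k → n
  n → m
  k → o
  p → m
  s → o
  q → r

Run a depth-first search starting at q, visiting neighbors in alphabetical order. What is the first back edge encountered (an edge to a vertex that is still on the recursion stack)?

DFS from q (visiting neighbors in alphabetical order); mark gray on enter, black on exit:
q gray
  o gray
    s gray
      m gray
      m black
      s→o: o is gray → back edge
First back edge: s → o.

s->o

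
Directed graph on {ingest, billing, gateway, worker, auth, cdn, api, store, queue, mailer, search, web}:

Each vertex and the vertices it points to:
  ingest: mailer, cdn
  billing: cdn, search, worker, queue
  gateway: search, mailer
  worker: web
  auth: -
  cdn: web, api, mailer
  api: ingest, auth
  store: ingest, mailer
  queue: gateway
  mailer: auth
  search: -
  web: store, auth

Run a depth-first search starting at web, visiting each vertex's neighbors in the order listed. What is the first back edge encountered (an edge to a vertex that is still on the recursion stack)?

DFS from web (visiting each vertex's neighbors in the order listed); mark gray on enter, black on exit:
web gray
  store gray
    ingest gray
      mailer gray
        auth gray
        auth black
      mailer black
      cdn gray
        cdn→web: web is gray → back edge
First back edge: cdn → web.

cdn→web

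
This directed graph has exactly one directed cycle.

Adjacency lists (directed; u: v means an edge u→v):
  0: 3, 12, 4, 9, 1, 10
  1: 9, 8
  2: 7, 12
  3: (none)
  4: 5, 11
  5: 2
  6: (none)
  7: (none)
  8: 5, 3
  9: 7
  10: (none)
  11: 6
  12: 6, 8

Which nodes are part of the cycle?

2, 5, 8, 12

DFS with gray/black marking from 8:
8 gray
  5 gray
    2 gray
      7 gray
      7 black
      12 gray
        6 gray
        6 black
        12→8: 8 is gray → back edge
Back edge closes the cycle 8 → 5 → 2 → 12 → 8; its vertices are {2, 5, 8, 12}.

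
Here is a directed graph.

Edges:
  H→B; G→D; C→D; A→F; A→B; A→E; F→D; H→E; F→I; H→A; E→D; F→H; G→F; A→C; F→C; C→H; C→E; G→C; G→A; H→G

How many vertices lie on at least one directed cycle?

5

A vertex is on a directed cycle iff it belongs to a strongly connected component of size ≥ 2 (or has a self-loop).
The vertices on cycles are {A, C, F, G, H} — 5 in total.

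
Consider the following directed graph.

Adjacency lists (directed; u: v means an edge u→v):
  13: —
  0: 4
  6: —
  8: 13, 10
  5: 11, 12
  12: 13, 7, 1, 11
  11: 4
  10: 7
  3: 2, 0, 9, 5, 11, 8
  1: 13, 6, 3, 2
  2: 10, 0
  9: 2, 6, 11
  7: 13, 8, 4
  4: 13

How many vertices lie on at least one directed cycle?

7

A vertex is on a directed cycle iff it belongs to a strongly connected component of size ≥ 2 (or has a self-loop).
The vertices on cycles are {1, 3, 5, 7, 8, 10, 12} — 7 in total.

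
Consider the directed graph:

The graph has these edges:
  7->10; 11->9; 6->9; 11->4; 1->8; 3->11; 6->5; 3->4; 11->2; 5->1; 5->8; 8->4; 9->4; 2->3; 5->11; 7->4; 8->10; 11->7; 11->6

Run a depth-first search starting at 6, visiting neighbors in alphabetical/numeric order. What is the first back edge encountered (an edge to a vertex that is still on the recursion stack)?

3->11

DFS from 6 (visiting neighbors in alphabetical/numeric order); mark gray on enter, black on exit:
6 gray
  5 gray
    1 gray
      8 gray
        4 gray
        4 black
        10 gray
        10 black
      8 black
    1 black
    5→8: 8 black — skip
    11 gray
      2 gray
        3 gray
          3→4: 4 black — skip
          3→11: 11 is gray → back edge
First back edge: 3 → 11.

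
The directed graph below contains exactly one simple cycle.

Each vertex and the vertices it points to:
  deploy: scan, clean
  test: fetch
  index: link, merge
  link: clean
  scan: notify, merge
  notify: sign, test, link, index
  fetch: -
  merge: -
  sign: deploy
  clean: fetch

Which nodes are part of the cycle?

DFS with gray/black marking from scan:
scan gray
  notify gray
    sign gray
      deploy gray
        deploy→scan: scan is gray → back edge
Back edge closes the cycle scan → notify → sign → deploy → scan; its vertices are {scan, sign, deploy, notify}.

scan, sign, deploy, notify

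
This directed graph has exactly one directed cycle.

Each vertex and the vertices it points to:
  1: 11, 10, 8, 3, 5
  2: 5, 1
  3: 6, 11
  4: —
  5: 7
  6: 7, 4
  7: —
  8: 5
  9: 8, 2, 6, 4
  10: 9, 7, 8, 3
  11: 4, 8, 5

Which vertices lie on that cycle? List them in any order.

DFS with gray/black marking from 1:
1 gray
  11 gray
    4 gray
    4 black
    8 gray
      5 gray
        7 gray
        7 black
      5 black
    8 black
    11→5: 5 black — skip
  11 black
  10 gray
    9 gray
      9→8: 8 black — skip
      2 gray
        2→5: 5 black — skip
        2→1: 1 is gray → back edge
Back edge closes the cycle 1 → 10 → 9 → 2 → 1; its vertices are {1, 2, 9, 10}.

1, 2, 9, 10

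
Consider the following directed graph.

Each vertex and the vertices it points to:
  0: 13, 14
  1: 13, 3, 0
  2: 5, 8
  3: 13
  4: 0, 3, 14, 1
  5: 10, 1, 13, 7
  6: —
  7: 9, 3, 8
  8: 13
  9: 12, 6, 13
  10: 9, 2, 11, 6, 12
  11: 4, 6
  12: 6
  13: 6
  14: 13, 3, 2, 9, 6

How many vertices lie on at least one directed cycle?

8

A vertex is on a directed cycle iff it belongs to a strongly connected component of size ≥ 2 (or has a self-loop).
The vertices on cycles are {0, 1, 2, 4, 5, 10, 11, 14} — 8 in total.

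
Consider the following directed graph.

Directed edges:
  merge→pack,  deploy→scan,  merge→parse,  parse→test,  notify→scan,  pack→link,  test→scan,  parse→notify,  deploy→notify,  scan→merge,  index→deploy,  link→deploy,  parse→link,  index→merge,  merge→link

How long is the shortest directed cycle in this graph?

For each vertex v, BFS finds the shortest path from v back to v.
The shortest such closed walk is merge → parse → notify → scan → merge, length 4.

4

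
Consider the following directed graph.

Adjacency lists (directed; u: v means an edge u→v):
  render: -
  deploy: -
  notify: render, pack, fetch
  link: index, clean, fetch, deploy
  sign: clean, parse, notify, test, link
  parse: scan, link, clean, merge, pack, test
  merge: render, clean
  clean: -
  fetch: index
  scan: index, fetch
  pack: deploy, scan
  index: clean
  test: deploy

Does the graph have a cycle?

No

DFS with white/gray/black marking, starting from scan:
scan gray
  index gray
    clean gray
    clean black
  index black
  fetch gray
    fetch→index: index black — skip
  fetch black
scan black
render gray
render black
deploy gray
deploy black
notify gray
  notify→render: render black — skip
  pack gray
    pack→deploy: deploy black — skip
    pack→scan: scan black — skip
  pack black
  notify→fetch: fetch black — skip
notify black
link gray
  link→index: index black — skip
  link→clean: clean black — skip
  link→fetch: fetch black — skip
  link→deploy: deploy black — skip
link black
sign gray
  sign→clean: clean black — skip
  parse gray
    parse→scan: scan black — skip
    parse→link: link black — skip
    parse→clean: clean black — skip
    merge gray
      merge→render: render black — skip
      merge→clean: clean black — skip
    merge black
    parse→pack: pack black — skip
    test gray
      test→deploy: deploy black — skip
    test black
  parse black
  sign→notify: notify black — skip
  sign→test: test black — skip
  sign→link: link black — skip
sign black
Every edge goes to a white or black vertex — no back edge, so the graph is acyclic.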